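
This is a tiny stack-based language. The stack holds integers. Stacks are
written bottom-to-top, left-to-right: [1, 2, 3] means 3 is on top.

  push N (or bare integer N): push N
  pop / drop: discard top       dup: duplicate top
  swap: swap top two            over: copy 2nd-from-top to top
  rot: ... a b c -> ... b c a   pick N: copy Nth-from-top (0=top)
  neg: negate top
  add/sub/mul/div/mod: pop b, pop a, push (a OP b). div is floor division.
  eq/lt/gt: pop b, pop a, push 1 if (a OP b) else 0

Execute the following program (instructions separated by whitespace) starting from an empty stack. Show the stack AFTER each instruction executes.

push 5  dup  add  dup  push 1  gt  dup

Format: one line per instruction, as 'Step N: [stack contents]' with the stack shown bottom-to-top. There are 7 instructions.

Step 1: [5]
Step 2: [5, 5]
Step 3: [10]
Step 4: [10, 10]
Step 5: [10, 10, 1]
Step 6: [10, 1]
Step 7: [10, 1, 1]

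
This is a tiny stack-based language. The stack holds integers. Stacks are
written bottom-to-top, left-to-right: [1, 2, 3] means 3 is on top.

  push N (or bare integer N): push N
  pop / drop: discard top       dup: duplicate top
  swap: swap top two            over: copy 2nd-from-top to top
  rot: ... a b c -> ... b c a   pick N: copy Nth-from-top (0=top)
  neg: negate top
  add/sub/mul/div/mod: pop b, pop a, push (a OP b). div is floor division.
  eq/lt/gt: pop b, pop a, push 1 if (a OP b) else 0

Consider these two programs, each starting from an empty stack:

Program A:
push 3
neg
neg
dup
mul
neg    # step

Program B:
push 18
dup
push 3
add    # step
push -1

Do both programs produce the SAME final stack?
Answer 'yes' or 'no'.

Program A trace:
  After 'push 3': [3]
  After 'neg': [-3]
  After 'neg': [3]
  After 'dup': [3, 3]
  After 'mul': [9]
  After 'neg': [-9]
Program A final stack: [-9]

Program B trace:
  After 'push 18': [18]
  After 'dup': [18, 18]
  After 'push 3': [18, 18, 3]
  After 'add': [18, 21]
  After 'push -1': [18, 21, -1]
Program B final stack: [18, 21, -1]
Same: no

Answer: no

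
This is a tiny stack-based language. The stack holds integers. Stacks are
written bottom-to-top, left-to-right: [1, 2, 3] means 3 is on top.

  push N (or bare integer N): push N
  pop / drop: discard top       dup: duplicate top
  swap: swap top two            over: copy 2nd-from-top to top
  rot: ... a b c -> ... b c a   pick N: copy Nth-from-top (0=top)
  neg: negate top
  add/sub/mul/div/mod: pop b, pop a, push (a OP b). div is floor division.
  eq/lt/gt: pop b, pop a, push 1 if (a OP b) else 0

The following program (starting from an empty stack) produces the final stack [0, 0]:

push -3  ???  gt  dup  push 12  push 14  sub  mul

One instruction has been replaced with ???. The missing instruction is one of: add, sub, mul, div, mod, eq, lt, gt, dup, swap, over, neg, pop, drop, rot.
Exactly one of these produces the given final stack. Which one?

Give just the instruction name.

Answer: dup

Derivation:
Stack before ???: [-3]
Stack after ???:  [-3, -3]
The instruction that transforms [-3] -> [-3, -3] is: dup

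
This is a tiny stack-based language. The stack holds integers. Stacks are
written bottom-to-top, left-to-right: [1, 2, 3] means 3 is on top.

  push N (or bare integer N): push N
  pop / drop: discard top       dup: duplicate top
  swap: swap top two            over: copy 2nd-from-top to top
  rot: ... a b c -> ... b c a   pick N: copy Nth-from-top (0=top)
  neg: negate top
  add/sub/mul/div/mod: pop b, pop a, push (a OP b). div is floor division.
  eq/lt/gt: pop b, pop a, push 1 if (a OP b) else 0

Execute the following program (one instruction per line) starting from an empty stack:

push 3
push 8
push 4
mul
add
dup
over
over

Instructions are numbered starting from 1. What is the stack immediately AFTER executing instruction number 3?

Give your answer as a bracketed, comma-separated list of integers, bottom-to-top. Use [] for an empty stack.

Step 1 ('push 3'): [3]
Step 2 ('push 8'): [3, 8]
Step 3 ('push 4'): [3, 8, 4]

Answer: [3, 8, 4]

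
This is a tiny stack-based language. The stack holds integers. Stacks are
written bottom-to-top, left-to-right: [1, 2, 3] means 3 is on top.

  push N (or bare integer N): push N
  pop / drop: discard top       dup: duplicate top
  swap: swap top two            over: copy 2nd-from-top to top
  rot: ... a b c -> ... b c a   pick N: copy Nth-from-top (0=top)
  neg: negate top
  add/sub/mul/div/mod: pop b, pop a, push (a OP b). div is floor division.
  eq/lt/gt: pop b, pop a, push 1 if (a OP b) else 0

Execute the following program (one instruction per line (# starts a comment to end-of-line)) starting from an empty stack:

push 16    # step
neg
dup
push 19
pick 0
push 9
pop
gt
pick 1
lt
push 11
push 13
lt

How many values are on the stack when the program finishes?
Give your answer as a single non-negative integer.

After 'push 16': stack = [16] (depth 1)
After 'neg': stack = [-16] (depth 1)
After 'dup': stack = [-16, -16] (depth 2)
After 'push 19': stack = [-16, -16, 19] (depth 3)
After 'pick 0': stack = [-16, -16, 19, 19] (depth 4)
After 'push 9': stack = [-16, -16, 19, 19, 9] (depth 5)
After 'pop': stack = [-16, -16, 19, 19] (depth 4)
After 'gt': stack = [-16, -16, 0] (depth 3)
After 'pick 1': stack = [-16, -16, 0, -16] (depth 4)
After 'lt': stack = [-16, -16, 0] (depth 3)
After 'push 11': stack = [-16, -16, 0, 11] (depth 4)
After 'push 13': stack = [-16, -16, 0, 11, 13] (depth 5)
After 'lt': stack = [-16, -16, 0, 1] (depth 4)

Answer: 4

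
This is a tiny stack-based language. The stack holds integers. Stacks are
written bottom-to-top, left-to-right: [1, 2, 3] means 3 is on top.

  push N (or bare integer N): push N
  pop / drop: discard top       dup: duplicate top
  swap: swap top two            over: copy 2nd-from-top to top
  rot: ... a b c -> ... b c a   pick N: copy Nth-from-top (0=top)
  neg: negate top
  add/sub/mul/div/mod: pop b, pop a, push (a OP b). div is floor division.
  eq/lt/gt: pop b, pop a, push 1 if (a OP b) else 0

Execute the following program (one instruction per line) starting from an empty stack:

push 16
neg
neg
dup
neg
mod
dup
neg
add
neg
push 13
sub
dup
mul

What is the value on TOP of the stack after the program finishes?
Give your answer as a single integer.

Answer: 169

Derivation:
After 'push 16': [16]
After 'neg': [-16]
After 'neg': [16]
After 'dup': [16, 16]
After 'neg': [16, -16]
After 'mod': [0]
After 'dup': [0, 0]
After 'neg': [0, 0]
After 'add': [0]
After 'neg': [0]
After 'push 13': [0, 13]
After 'sub': [-13]
After 'dup': [-13, -13]
After 'mul': [169]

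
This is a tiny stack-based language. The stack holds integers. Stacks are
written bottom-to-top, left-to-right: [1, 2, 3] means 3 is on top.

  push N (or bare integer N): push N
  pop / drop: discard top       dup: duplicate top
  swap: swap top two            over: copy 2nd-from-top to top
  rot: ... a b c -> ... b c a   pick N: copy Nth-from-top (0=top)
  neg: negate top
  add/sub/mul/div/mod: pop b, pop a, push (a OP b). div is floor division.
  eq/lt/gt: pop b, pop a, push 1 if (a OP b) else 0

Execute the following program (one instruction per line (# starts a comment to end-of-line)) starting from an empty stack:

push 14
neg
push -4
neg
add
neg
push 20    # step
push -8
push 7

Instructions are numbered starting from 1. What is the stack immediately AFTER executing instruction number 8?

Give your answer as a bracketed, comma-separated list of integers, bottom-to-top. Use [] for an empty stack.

Step 1 ('push 14'): [14]
Step 2 ('neg'): [-14]
Step 3 ('push -4'): [-14, -4]
Step 4 ('neg'): [-14, 4]
Step 5 ('add'): [-10]
Step 6 ('neg'): [10]
Step 7 ('push 20'): [10, 20]
Step 8 ('push -8'): [10, 20, -8]

Answer: [10, 20, -8]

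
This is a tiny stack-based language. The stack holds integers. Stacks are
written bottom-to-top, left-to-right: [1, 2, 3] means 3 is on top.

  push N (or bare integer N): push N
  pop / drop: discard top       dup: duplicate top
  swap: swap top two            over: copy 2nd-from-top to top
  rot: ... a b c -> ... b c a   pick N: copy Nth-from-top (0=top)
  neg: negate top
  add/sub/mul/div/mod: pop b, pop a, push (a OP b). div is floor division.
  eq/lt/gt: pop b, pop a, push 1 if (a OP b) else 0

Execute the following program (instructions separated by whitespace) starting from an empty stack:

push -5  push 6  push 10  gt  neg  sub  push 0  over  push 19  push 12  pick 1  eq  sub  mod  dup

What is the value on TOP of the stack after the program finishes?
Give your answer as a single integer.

After 'push -5': [-5]
After 'push 6': [-5, 6]
After 'push 10': [-5, 6, 10]
After 'gt': [-5, 0]
After 'neg': [-5, 0]
After 'sub': [-5]
After 'push 0': [-5, 0]
After 'over': [-5, 0, -5]
After 'push 19': [-5, 0, -5, 19]
After 'push 12': [-5, 0, -5, 19, 12]
After 'pick 1': [-5, 0, -5, 19, 12, 19]
After 'eq': [-5, 0, -5, 19, 0]
After 'sub': [-5, 0, -5, 19]
After 'mod': [-5, 0, 14]
After 'dup': [-5, 0, 14, 14]

Answer: 14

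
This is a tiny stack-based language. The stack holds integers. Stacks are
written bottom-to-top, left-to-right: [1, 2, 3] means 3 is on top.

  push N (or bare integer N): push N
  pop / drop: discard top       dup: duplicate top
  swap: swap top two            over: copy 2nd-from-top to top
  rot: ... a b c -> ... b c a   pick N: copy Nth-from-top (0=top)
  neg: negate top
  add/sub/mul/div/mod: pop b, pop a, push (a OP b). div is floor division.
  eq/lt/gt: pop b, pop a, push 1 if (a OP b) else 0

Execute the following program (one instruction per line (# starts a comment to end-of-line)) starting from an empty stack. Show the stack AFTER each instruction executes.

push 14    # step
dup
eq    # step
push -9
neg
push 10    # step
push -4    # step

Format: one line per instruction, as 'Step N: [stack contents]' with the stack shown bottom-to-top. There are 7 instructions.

Step 1: [14]
Step 2: [14, 14]
Step 3: [1]
Step 4: [1, -9]
Step 5: [1, 9]
Step 6: [1, 9, 10]
Step 7: [1, 9, 10, -4]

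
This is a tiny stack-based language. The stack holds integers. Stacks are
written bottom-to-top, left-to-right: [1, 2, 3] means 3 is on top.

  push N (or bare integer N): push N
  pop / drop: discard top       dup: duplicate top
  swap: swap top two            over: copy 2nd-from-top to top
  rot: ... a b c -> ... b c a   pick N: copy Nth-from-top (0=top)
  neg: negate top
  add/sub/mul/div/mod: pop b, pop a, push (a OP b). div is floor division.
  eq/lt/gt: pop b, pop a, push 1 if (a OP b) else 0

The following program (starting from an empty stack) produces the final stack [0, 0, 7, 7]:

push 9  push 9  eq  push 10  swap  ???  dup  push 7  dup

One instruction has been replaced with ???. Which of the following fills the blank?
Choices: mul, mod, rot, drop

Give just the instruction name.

Stack before ???: [10, 1]
Stack after ???:  [0]
Checking each choice:
  mul: produces [10, 10, 7, 7]
  mod: MATCH
  rot: stack underflow (need 3, have 2)
  drop: produces [10, 10, 7, 7]


Answer: mod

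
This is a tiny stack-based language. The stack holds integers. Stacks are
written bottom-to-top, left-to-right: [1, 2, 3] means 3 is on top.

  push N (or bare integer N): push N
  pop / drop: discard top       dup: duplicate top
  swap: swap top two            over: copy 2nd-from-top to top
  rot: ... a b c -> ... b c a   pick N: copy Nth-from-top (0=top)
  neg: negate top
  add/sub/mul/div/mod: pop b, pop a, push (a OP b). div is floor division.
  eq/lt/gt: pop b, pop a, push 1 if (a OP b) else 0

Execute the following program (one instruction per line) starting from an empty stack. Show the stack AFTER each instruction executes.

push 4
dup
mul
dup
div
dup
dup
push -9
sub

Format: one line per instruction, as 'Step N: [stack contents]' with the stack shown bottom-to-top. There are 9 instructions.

Step 1: [4]
Step 2: [4, 4]
Step 3: [16]
Step 4: [16, 16]
Step 5: [1]
Step 6: [1, 1]
Step 7: [1, 1, 1]
Step 8: [1, 1, 1, -9]
Step 9: [1, 1, 10]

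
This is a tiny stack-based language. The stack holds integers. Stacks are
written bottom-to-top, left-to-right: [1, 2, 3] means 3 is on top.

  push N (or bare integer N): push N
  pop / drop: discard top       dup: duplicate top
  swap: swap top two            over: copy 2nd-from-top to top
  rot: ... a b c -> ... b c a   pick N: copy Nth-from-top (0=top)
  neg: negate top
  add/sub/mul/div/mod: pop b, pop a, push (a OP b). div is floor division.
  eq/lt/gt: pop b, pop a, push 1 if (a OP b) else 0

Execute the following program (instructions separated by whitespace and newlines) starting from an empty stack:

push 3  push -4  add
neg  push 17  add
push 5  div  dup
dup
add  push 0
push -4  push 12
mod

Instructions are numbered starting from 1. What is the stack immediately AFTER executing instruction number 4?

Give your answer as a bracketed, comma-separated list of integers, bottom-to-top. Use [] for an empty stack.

Answer: [1]

Derivation:
Step 1 ('push 3'): [3]
Step 2 ('push -4'): [3, -4]
Step 3 ('add'): [-1]
Step 4 ('neg'): [1]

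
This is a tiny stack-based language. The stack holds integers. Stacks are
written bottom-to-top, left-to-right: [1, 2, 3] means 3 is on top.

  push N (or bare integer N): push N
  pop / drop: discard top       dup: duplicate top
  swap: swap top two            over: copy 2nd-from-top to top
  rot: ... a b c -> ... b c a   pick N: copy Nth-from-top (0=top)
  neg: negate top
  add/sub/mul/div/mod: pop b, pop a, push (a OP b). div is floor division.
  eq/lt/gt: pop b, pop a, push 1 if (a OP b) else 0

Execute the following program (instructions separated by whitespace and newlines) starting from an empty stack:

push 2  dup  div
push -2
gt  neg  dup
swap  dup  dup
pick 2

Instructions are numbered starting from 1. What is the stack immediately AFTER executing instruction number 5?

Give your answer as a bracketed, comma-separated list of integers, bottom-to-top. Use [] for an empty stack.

Step 1 ('push 2'): [2]
Step 2 ('dup'): [2, 2]
Step 3 ('div'): [1]
Step 4 ('push -2'): [1, -2]
Step 5 ('gt'): [1]

Answer: [1]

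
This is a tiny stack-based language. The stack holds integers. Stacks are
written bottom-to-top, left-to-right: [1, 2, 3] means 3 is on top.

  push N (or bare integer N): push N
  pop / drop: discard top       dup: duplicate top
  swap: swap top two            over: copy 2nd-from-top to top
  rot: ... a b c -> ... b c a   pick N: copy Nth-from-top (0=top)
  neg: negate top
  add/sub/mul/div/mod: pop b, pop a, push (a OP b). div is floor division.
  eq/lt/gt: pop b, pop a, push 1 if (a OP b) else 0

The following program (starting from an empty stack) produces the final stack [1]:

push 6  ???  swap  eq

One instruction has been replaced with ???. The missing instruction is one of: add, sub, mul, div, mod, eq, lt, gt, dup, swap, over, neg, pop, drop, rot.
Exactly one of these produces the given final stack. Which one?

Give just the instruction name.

Answer: dup

Derivation:
Stack before ???: [6]
Stack after ???:  [6, 6]
The instruction that transforms [6] -> [6, 6] is: dup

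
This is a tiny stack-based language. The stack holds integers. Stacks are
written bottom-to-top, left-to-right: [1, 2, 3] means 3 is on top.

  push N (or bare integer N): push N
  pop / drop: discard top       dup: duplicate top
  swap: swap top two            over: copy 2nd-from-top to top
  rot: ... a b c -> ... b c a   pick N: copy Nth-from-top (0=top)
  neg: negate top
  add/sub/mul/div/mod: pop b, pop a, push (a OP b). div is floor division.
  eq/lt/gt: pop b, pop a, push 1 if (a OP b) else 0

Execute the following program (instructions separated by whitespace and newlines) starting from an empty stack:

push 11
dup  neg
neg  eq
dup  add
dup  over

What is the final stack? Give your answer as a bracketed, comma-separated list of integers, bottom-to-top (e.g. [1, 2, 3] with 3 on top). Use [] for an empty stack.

Answer: [2, 2, 2]

Derivation:
After 'push 11': [11]
After 'dup': [11, 11]
After 'neg': [11, -11]
After 'neg': [11, 11]
After 'eq': [1]
After 'dup': [1, 1]
After 'add': [2]
After 'dup': [2, 2]
After 'over': [2, 2, 2]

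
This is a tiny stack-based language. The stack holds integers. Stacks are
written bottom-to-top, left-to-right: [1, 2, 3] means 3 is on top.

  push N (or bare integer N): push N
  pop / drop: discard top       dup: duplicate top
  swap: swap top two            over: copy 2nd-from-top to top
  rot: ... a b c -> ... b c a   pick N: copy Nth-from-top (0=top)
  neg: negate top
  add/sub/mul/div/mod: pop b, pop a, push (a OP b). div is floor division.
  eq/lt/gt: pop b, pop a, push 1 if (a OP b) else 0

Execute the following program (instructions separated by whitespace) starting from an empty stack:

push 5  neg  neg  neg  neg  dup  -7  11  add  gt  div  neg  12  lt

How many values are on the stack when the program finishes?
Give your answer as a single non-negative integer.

After 'push 5': stack = [5] (depth 1)
After 'neg': stack = [-5] (depth 1)
After 'neg': stack = [5] (depth 1)
After 'neg': stack = [-5] (depth 1)
After 'neg': stack = [5] (depth 1)
After 'dup': stack = [5, 5] (depth 2)
After 'push -7': stack = [5, 5, -7] (depth 3)
After 'push 11': stack = [5, 5, -7, 11] (depth 4)
After 'add': stack = [5, 5, 4] (depth 3)
After 'gt': stack = [5, 1] (depth 2)
After 'div': stack = [5] (depth 1)
After 'neg': stack = [-5] (depth 1)
After 'push 12': stack = [-5, 12] (depth 2)
After 'lt': stack = [1] (depth 1)

Answer: 1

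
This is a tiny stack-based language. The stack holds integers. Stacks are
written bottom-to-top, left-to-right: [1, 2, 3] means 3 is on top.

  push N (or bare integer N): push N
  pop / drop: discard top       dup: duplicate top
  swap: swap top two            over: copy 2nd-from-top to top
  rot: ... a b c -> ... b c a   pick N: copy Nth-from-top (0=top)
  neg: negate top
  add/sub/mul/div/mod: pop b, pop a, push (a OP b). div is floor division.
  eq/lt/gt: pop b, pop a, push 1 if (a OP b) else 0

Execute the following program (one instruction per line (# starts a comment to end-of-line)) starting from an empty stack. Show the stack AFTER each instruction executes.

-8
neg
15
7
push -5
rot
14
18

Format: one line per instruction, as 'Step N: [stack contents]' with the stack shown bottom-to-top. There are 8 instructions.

Step 1: [-8]
Step 2: [8]
Step 3: [8, 15]
Step 4: [8, 15, 7]
Step 5: [8, 15, 7, -5]
Step 6: [8, 7, -5, 15]
Step 7: [8, 7, -5, 15, 14]
Step 8: [8, 7, -5, 15, 14, 18]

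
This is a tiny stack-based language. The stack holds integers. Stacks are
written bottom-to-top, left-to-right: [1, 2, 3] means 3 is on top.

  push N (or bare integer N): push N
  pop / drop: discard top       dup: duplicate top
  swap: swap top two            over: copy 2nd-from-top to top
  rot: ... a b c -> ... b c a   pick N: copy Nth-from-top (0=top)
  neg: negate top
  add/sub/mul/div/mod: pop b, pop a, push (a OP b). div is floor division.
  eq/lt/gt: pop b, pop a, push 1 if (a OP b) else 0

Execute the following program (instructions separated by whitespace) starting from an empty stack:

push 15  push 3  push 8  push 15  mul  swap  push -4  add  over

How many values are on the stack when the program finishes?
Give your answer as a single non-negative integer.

Answer: 4

Derivation:
After 'push 15': stack = [15] (depth 1)
After 'push 3': stack = [15, 3] (depth 2)
After 'push 8': stack = [15, 3, 8] (depth 3)
After 'push 15': stack = [15, 3, 8, 15] (depth 4)
After 'mul': stack = [15, 3, 120] (depth 3)
After 'swap': stack = [15, 120, 3] (depth 3)
After 'push -4': stack = [15, 120, 3, -4] (depth 4)
After 'add': stack = [15, 120, -1] (depth 3)
After 'over': stack = [15, 120, -1, 120] (depth 4)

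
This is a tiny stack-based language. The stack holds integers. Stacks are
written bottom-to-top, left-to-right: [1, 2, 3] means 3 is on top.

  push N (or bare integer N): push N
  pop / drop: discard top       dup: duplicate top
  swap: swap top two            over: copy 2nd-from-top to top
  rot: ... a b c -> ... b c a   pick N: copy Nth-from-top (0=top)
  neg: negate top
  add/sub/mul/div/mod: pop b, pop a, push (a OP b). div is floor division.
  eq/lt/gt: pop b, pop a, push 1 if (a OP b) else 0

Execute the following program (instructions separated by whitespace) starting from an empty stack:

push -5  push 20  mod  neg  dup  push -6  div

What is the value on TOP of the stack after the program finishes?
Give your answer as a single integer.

After 'push -5': [-5]
After 'push 20': [-5, 20]
After 'mod': [15]
After 'neg': [-15]
After 'dup': [-15, -15]
After 'push -6': [-15, -15, -6]
After 'div': [-15, 2]

Answer: 2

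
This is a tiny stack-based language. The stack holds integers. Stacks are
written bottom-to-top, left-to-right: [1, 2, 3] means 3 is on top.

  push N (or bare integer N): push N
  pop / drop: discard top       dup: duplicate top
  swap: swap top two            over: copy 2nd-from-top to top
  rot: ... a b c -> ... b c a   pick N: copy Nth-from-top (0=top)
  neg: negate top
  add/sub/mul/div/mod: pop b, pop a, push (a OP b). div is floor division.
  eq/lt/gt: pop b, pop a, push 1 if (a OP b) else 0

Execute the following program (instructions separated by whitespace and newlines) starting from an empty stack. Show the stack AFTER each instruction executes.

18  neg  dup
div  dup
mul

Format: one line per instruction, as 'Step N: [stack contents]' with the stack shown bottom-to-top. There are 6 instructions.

Step 1: [18]
Step 2: [-18]
Step 3: [-18, -18]
Step 4: [1]
Step 5: [1, 1]
Step 6: [1]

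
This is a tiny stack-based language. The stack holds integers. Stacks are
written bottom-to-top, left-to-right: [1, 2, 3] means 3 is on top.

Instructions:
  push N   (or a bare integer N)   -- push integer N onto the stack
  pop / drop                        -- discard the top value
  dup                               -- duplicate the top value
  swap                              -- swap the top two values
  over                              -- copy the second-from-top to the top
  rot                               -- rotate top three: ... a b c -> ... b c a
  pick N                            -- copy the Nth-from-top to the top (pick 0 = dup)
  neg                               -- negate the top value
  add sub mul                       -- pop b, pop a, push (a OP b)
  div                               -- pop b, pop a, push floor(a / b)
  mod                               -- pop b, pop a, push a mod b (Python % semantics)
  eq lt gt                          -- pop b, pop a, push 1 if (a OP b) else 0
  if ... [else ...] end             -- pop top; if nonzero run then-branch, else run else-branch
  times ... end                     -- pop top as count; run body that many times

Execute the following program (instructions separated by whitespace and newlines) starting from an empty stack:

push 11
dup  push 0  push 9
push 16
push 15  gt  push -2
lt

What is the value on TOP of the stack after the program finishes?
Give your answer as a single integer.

After 'push 11': [11]
After 'dup': [11, 11]
After 'push 0': [11, 11, 0]
After 'push 9': [11, 11, 0, 9]
After 'push 16': [11, 11, 0, 9, 16]
After 'push 15': [11, 11, 0, 9, 16, 15]
After 'gt': [11, 11, 0, 9, 1]
After 'push -2': [11, 11, 0, 9, 1, -2]
After 'lt': [11, 11, 0, 9, 0]

Answer: 0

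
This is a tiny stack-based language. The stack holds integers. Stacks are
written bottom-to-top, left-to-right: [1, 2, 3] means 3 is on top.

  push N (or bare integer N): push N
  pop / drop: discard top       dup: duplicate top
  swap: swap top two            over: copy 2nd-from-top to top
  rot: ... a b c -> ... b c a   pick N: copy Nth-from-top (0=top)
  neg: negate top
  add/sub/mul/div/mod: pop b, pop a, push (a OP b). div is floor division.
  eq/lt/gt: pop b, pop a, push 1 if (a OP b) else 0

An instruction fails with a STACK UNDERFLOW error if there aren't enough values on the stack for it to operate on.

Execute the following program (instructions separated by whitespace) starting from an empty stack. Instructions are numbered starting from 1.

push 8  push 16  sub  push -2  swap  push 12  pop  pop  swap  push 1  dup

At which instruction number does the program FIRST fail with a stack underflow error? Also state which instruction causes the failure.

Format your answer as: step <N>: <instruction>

Answer: step 9: swap

Derivation:
Step 1 ('push 8'): stack = [8], depth = 1
Step 2 ('push 16'): stack = [8, 16], depth = 2
Step 3 ('sub'): stack = [-8], depth = 1
Step 4 ('push -2'): stack = [-8, -2], depth = 2
Step 5 ('swap'): stack = [-2, -8], depth = 2
Step 6 ('push 12'): stack = [-2, -8, 12], depth = 3
Step 7 ('pop'): stack = [-2, -8], depth = 2
Step 8 ('pop'): stack = [-2], depth = 1
Step 9 ('swap'): needs 2 value(s) but depth is 1 — STACK UNDERFLOW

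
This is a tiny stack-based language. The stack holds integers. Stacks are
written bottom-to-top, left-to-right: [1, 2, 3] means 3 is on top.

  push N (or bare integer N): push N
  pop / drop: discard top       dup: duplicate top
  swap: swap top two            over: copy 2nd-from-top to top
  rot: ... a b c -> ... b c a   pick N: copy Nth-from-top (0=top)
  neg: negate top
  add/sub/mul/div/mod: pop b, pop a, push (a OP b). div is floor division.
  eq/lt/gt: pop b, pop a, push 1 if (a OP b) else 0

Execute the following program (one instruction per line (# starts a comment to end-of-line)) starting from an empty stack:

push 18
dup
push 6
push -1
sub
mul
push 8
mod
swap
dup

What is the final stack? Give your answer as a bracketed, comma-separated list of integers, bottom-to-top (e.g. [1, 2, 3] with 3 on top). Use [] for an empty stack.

Answer: [6, 18, 18]

Derivation:
After 'push 18': [18]
After 'dup': [18, 18]
After 'push 6': [18, 18, 6]
After 'push -1': [18, 18, 6, -1]
After 'sub': [18, 18, 7]
After 'mul': [18, 126]
After 'push 8': [18, 126, 8]
After 'mod': [18, 6]
After 'swap': [6, 18]
After 'dup': [6, 18, 18]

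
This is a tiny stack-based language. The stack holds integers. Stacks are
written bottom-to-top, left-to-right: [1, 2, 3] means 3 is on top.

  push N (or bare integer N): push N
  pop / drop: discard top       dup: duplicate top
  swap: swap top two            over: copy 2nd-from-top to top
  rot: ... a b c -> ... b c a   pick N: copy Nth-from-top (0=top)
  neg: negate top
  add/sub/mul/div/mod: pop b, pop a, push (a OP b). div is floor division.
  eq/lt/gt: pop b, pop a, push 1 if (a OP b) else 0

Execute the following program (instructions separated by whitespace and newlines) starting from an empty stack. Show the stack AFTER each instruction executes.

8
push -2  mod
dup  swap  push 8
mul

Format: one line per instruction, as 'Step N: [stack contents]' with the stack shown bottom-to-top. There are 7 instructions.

Step 1: [8]
Step 2: [8, -2]
Step 3: [0]
Step 4: [0, 0]
Step 5: [0, 0]
Step 6: [0, 0, 8]
Step 7: [0, 0]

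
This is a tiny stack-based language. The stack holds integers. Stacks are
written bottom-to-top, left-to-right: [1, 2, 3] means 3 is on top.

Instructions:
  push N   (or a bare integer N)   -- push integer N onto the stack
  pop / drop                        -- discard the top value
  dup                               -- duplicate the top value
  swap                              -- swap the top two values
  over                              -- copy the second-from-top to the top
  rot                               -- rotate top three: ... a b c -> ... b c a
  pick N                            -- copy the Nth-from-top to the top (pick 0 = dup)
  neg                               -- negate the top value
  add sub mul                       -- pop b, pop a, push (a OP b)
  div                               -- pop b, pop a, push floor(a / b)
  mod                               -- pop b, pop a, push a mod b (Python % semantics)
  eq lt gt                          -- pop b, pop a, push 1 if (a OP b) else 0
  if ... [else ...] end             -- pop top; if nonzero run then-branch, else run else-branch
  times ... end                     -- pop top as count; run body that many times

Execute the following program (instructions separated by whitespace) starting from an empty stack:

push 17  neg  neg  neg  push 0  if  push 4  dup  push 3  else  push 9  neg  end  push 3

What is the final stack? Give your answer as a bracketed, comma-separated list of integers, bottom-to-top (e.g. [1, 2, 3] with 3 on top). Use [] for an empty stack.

Answer: [-17, -9, 3]

Derivation:
After 'push 17': [17]
After 'neg': [-17]
After 'neg': [17]
After 'neg': [-17]
After 'push 0': [-17, 0]
After 'if': [-17]
After 'push 9': [-17, 9]
After 'neg': [-17, -9]
After 'push 3': [-17, -9, 3]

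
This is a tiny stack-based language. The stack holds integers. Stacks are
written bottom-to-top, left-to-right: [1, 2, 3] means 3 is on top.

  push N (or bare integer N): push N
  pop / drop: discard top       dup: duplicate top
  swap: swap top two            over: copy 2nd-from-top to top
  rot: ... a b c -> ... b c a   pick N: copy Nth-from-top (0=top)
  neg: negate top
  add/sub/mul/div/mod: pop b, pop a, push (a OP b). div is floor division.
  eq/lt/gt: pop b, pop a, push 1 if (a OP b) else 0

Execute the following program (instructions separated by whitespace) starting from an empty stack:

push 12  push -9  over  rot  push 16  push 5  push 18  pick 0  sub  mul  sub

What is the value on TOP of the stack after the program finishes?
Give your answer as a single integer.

After 'push 12': [12]
After 'push -9': [12, -9]
After 'over': [12, -9, 12]
After 'rot': [-9, 12, 12]
After 'push 16': [-9, 12, 12, 16]
After 'push 5': [-9, 12, 12, 16, 5]
After 'push 18': [-9, 12, 12, 16, 5, 18]
After 'pick 0': [-9, 12, 12, 16, 5, 18, 18]
After 'sub': [-9, 12, 12, 16, 5, 0]
After 'mul': [-9, 12, 12, 16, 0]
After 'sub': [-9, 12, 12, 16]

Answer: 16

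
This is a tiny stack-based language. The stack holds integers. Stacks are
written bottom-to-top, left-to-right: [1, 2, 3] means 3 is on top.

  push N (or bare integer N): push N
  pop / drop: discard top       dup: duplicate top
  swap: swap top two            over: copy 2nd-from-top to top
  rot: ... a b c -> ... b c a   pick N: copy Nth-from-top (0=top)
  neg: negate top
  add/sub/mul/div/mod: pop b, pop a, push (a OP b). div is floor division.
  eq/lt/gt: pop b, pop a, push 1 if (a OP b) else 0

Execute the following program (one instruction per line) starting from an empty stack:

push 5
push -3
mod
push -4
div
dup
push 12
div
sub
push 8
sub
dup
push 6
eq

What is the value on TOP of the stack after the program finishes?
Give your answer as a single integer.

Answer: 0

Derivation:
After 'push 5': [5]
After 'push -3': [5, -3]
After 'mod': [-1]
After 'push -4': [-1, -4]
After 'div': [0]
After 'dup': [0, 0]
After 'push 12': [0, 0, 12]
After 'div': [0, 0]
After 'sub': [0]
After 'push 8': [0, 8]
After 'sub': [-8]
After 'dup': [-8, -8]
After 'push 6': [-8, -8, 6]
After 'eq': [-8, 0]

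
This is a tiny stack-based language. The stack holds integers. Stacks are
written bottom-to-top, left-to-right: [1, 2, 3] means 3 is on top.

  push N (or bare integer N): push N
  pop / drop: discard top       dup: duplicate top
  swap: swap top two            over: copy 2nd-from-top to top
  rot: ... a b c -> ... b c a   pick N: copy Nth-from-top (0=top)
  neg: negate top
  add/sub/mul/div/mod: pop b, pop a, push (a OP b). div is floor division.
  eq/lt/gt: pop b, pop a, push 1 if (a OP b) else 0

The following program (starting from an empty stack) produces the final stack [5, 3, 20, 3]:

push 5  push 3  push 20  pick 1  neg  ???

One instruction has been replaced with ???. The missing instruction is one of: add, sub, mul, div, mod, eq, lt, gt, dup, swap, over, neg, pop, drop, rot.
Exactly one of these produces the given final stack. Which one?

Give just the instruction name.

Stack before ???: [5, 3, 20, -3]
Stack after ???:  [5, 3, 20, 3]
The instruction that transforms [5, 3, 20, -3] -> [5, 3, 20, 3] is: neg

Answer: neg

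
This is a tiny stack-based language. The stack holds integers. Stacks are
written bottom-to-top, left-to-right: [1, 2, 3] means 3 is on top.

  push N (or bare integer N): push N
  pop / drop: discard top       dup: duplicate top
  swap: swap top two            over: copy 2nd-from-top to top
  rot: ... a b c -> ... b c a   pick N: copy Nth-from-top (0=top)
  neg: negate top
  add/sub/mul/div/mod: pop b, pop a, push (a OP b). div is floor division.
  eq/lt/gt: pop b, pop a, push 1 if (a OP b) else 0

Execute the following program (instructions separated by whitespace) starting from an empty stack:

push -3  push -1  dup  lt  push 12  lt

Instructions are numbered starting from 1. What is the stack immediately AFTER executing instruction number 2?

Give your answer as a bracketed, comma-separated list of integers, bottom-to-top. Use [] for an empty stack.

Answer: [-3, -1]

Derivation:
Step 1 ('push -3'): [-3]
Step 2 ('push -1'): [-3, -1]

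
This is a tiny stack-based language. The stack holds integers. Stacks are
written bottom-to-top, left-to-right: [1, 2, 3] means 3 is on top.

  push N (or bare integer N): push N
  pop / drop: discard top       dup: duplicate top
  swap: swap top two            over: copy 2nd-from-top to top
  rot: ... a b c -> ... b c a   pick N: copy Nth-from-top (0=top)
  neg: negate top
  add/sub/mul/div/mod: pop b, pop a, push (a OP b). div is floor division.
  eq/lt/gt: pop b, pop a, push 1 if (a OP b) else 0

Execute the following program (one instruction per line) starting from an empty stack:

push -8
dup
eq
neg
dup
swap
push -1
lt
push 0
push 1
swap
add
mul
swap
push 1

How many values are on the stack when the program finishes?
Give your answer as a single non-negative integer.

After 'push -8': stack = [-8] (depth 1)
After 'dup': stack = [-8, -8] (depth 2)
After 'eq': stack = [1] (depth 1)
After 'neg': stack = [-1] (depth 1)
After 'dup': stack = [-1, -1] (depth 2)
After 'swap': stack = [-1, -1] (depth 2)
After 'push -1': stack = [-1, -1, -1] (depth 3)
After 'lt': stack = [-1, 0] (depth 2)
After 'push 0': stack = [-1, 0, 0] (depth 3)
After 'push 1': stack = [-1, 0, 0, 1] (depth 4)
After 'swap': stack = [-1, 0, 1, 0] (depth 4)
After 'add': stack = [-1, 0, 1] (depth 3)
After 'mul': stack = [-1, 0] (depth 2)
After 'swap': stack = [0, -1] (depth 2)
After 'push 1': stack = [0, -1, 1] (depth 3)

Answer: 3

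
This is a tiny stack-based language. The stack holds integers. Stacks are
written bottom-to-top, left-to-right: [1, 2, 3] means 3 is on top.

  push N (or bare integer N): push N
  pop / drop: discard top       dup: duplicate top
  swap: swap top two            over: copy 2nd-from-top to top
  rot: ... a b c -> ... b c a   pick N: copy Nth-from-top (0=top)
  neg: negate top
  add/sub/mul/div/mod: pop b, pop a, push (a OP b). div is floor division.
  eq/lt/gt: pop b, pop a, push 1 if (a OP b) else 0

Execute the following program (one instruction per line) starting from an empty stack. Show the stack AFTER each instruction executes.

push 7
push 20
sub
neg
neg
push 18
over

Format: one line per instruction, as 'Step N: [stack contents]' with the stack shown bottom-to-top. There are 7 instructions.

Step 1: [7]
Step 2: [7, 20]
Step 3: [-13]
Step 4: [13]
Step 5: [-13]
Step 6: [-13, 18]
Step 7: [-13, 18, -13]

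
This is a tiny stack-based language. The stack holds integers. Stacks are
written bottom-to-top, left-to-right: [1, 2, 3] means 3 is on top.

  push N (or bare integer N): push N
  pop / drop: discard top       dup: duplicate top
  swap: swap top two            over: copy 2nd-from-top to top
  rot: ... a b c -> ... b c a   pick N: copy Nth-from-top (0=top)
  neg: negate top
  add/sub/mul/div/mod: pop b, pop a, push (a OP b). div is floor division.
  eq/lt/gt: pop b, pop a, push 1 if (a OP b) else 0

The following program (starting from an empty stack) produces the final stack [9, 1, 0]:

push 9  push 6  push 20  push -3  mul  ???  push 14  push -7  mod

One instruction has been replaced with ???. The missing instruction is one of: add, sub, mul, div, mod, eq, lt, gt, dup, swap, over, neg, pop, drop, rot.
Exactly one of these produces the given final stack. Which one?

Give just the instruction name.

Stack before ???: [9, 6, -60]
Stack after ???:  [9, 1]
The instruction that transforms [9, 6, -60] -> [9, 1] is: gt

Answer: gt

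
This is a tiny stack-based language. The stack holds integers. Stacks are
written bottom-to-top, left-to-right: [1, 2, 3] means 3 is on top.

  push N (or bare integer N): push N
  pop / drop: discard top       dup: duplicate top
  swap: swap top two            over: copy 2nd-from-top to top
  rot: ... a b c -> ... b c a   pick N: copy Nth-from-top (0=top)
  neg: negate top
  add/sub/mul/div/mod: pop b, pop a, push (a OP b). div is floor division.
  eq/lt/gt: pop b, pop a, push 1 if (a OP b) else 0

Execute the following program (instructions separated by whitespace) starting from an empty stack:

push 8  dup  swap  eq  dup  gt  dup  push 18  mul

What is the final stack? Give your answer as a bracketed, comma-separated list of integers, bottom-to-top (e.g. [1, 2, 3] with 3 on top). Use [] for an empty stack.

After 'push 8': [8]
After 'dup': [8, 8]
After 'swap': [8, 8]
After 'eq': [1]
After 'dup': [1, 1]
After 'gt': [0]
After 'dup': [0, 0]
After 'push 18': [0, 0, 18]
After 'mul': [0, 0]

Answer: [0, 0]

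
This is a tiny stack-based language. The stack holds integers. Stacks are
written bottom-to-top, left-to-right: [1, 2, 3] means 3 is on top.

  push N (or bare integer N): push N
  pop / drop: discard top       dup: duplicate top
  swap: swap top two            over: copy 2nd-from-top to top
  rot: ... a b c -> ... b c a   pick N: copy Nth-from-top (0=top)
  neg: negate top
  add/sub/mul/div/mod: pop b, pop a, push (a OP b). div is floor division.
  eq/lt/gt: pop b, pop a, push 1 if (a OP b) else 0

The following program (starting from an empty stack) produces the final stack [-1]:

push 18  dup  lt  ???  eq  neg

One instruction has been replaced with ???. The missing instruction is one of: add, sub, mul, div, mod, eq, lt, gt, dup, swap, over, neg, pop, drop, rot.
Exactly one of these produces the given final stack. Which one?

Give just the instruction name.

Stack before ???: [0]
Stack after ???:  [0, 0]
The instruction that transforms [0] -> [0, 0] is: dup

Answer: dup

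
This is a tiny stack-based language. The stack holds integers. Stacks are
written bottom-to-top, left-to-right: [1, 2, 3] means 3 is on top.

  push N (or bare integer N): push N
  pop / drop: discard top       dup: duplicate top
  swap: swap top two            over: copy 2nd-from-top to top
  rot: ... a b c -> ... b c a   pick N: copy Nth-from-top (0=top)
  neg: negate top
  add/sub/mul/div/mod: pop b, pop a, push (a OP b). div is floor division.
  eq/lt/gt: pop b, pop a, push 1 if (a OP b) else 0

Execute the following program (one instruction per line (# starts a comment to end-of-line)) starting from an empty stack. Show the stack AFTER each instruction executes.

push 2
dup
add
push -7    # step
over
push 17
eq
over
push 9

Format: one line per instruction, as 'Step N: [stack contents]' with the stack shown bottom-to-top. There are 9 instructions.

Step 1: [2]
Step 2: [2, 2]
Step 3: [4]
Step 4: [4, -7]
Step 5: [4, -7, 4]
Step 6: [4, -7, 4, 17]
Step 7: [4, -7, 0]
Step 8: [4, -7, 0, -7]
Step 9: [4, -7, 0, -7, 9]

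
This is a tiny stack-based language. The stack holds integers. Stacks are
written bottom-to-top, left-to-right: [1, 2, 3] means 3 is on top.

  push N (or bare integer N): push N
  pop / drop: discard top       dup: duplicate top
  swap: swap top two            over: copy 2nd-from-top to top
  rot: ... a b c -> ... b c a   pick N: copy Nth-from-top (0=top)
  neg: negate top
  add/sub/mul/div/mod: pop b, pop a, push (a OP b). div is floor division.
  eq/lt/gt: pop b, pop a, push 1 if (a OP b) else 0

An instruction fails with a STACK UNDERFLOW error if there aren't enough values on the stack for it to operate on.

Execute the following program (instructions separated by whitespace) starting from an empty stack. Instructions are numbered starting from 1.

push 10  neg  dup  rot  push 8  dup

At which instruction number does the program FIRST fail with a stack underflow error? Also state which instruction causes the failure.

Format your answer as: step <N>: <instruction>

Step 1 ('push 10'): stack = [10], depth = 1
Step 2 ('neg'): stack = [-10], depth = 1
Step 3 ('dup'): stack = [-10, -10], depth = 2
Step 4 ('rot'): needs 3 value(s) but depth is 2 — STACK UNDERFLOW

Answer: step 4: rot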